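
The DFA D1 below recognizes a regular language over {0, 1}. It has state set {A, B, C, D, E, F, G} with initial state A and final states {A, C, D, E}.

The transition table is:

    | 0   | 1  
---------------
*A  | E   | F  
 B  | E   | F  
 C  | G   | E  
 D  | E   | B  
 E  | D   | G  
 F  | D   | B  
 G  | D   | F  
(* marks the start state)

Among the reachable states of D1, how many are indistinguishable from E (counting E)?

3

Reachable states from the start: {A,B,D,E,F,G}. Unreachable: {C} — drop them.
Start with accepting vs non-accepting: {A,D,E} | {B,F,G}.
Stable partition: {A,D,E} | {B,F,G} — 2 equivalence classes.
The equivalence class containing E is {A,D,E}, of size 3.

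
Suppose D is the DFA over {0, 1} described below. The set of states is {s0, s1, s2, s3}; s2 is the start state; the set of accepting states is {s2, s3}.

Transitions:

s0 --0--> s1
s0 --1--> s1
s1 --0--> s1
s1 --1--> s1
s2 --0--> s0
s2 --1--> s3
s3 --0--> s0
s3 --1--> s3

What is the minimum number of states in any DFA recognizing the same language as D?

2

All states are reachable from the start state.
Start with accepting vs non-accepting: {s2,s3} | {s0,s1}.
Stable partition: {s2,s3} | {s0,s1} — 2 equivalence classes.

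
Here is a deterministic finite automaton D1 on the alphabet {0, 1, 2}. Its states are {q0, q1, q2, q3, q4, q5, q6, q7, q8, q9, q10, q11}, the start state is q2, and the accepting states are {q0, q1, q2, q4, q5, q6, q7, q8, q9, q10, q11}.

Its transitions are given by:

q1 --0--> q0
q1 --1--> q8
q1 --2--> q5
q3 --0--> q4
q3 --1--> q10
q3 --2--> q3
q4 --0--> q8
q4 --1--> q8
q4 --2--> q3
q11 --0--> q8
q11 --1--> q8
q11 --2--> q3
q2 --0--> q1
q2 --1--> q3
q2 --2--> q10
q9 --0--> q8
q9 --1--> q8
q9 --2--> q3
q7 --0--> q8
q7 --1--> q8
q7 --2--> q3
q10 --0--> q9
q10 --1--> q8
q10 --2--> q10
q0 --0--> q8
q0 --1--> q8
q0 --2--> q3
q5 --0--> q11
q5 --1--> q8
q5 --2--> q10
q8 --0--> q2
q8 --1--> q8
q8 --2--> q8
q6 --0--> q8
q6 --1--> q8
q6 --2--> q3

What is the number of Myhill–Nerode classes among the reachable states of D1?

5

Reachable states from the start: {q0,q1,q2,q3,q4,q5,q8,q9,q10,q11}. Unreachable: {q6,q7} — drop them.
P0 = {q0,q1,q2,q4,q5,q8,q9,q10,q11} | {q3}.
On input 1, block {q0,q1,q2,q4,q5,q8,q9,q10,q11} splits into {q0,q1,q4,q5,q8,q9,q10,q11} and {q2}.
Split {q0,q1,q4,q5,q8,q9,q10,q11} by δ(·,0) → {q0,q1,q4,q5,q9,q10,q11} and {q8}.
On input 0, block {q0,q1,q4,q5,q9,q10,q11} splits into {q0,q4,q9,q11} and {q1,q5,q10}.
Stable partition: {q0,q4,q9,q11} | {q3} | {q2} | {q8} | {q1,q5,q10} — 5 equivalence classes.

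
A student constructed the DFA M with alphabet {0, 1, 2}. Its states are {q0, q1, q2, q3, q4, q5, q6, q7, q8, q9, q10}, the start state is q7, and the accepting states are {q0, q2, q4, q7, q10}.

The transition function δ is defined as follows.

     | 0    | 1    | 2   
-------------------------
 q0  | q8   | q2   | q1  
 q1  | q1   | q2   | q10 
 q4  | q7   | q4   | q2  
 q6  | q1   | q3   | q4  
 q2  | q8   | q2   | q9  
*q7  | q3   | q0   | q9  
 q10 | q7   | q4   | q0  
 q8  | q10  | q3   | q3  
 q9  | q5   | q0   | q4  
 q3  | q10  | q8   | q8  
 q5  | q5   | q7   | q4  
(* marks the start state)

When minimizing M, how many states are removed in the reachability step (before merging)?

1

BFS from q7 reaches {q0, q1, q2, q3, q4, q5, q7, q8, q9, q10}; the 1 state(s) q6 are never visited.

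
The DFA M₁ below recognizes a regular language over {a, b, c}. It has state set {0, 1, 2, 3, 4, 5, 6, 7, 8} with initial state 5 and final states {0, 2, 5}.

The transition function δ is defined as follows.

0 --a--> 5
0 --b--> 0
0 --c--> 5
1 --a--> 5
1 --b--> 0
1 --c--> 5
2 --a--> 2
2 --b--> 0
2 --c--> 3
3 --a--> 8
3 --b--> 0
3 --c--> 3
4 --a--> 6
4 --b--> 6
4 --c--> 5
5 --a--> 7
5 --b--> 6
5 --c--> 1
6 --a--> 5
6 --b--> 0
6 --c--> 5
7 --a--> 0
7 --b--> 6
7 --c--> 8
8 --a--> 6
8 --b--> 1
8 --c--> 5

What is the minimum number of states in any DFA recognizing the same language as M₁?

Reachable states from the start: {0,1,5,6,7,8}. Unreachable: {2,3,4} — drop them.
P0 = {0,5} | {1,6,7,8}.
On input a, block {0,5} splits into {0} and {5}.
On input a, block {1,6,7,8} splits into {1,6} and {7} and {8}.
No further refinement is possible. Final partition (5 blocks): {0} | {1,6} | {5} | {7} | {8}.

5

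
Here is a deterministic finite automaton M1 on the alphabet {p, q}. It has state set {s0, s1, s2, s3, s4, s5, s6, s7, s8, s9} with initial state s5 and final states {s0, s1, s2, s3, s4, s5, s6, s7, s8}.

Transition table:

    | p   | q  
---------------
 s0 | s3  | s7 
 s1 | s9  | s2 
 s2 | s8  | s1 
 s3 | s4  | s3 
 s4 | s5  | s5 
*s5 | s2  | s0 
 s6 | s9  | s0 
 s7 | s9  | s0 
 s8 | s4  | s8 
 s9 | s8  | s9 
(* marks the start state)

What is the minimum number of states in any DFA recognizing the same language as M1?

6

States {s6} cannot be reached from the start state, so discard them.
Start with accepting vs non-accepting: {s0,s1,s2,s3,s4,s5,s7,s8} | {s9}.
On input p, block {s0,s1,s2,s3,s4,s5,s7,s8} splits into {s0,s2,s3,s4,s5,s8} and {s1,s7}.
On input q, block {s0,s2,s3,s4,s5,s8} splits into {s3,s4,s5,s8} and {s0,s2}.
Split {s3,s4,s5,s8} by δ(·,p) → {s3,s4,s8} and {s5}.
Split {s3,s4,s8} by δ(·,p) → {s3,s8} and {s4}.
No further refinement is possible. Final partition (6 blocks): {s3,s8} | {s9} | {s1,s7} | {s0,s2} | {s5} | {s4}.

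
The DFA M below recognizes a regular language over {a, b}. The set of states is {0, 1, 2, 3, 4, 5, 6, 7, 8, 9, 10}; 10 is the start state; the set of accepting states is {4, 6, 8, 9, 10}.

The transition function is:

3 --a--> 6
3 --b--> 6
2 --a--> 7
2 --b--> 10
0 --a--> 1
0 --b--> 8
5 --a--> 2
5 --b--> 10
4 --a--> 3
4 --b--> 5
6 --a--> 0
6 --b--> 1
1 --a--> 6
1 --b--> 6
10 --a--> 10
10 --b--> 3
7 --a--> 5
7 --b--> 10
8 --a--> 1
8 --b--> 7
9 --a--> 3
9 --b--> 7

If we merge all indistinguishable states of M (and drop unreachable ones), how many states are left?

6

Reachable states from the start: {0,1,2,3,5,6,7,8,10}. Unreachable: {4,9} — drop them.
Start with accepting vs non-accepting: {6,8,10} | {0,1,2,3,5,7}.
Split {6,8,10} by δ(·,a) → {6,8} and {10}.
Refine {0,1,2,3,5,7} on symbol a: members go to different blocks, giving {0,2,5,7} and {1,3}.
Refine {6,8} on symbol a: members go to different blocks, giving {6} and {8}.
Refine {0,2,5,7} on symbol a: members go to different blocks, giving {2,5,7} and {0}.
Stable partition: {6} | {2,5,7} | {10} | {1,3} | {8} | {0} — 6 equivalence classes.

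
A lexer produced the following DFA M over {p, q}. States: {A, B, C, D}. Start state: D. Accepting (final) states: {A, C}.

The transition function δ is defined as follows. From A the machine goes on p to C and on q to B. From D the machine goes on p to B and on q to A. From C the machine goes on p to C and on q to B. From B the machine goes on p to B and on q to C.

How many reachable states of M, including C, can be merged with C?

All states are reachable from the start state.
Start with accepting vs non-accepting: {A,C} | {B,D}.
The partition is now stable with 2 blocks: {A,C} | {B,D}.
State C belongs to the block {A,C}, which has 2 states.

2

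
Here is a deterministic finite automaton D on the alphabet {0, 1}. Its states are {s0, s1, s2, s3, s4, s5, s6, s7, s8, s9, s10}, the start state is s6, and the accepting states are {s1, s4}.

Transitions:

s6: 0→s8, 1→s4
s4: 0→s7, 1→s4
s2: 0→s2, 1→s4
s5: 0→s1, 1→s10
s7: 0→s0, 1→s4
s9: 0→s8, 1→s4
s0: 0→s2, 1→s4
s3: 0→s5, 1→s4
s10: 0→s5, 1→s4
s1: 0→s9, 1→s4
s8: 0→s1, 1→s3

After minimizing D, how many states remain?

P0 = {s1,s4} | {s0,s2,s3,s5,s6,s7,s8,s9,s10}.
Refine {s0,s2,s3,s5,s6,s7,s8,s9,s10} on symbol 0: members go to different blocks, giving {s0,s2,s3,s6,s7,s9,s10} and {s5,s8}.
On input 0, block {s0,s2,s3,s6,s7,s9,s10} splits into {s3,s6,s9,s10} and {s0,s2,s7}.
On input 0, block {s1,s4} splits into {s1} and {s4}.
Stable partition: {s1} | {s3,s6,s9,s10} | {s5,s8} | {s0,s2,s7} | {s4} — 5 equivalence classes.

5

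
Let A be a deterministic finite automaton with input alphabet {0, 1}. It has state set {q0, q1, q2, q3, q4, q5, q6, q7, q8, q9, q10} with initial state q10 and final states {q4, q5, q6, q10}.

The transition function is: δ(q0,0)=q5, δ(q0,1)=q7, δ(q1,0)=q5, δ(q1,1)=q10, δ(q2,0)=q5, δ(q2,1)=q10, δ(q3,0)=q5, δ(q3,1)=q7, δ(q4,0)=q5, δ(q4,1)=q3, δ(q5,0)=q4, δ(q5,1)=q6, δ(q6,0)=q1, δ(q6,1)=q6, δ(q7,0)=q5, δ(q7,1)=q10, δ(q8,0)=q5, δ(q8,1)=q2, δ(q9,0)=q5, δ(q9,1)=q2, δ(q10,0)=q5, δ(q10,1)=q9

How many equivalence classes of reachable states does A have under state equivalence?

First remove the unreachable states {q0,q8}; 9 states remain.
Start with accepting vs non-accepting: {q4,q5,q6,q10} | {q1,q2,q3,q7,q9}.
Split {q4,q5,q6,q10} by δ(·,0) → {q4,q5,q10} and {q6}.
Refine {q4,q5,q10} on symbol 1: members go to different blocks, giving {q4,q10} and {q5}.
Refine {q1,q2,q3,q7,q9} on symbol 1: members go to different blocks, giving {q1,q2,q7} and {q3,q9}.
Stable partition: {q4,q10} | {q1,q2,q7} | {q6} | {q5} | {q3,q9} — 5 equivalence classes.

5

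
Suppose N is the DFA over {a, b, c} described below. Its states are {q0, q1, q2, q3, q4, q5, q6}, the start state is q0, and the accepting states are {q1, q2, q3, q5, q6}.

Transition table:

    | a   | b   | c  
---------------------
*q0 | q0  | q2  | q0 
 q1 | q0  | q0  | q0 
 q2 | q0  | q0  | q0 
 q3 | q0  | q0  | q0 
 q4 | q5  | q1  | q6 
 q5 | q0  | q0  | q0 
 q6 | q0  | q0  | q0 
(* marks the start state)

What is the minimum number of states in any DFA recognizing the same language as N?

2

States {q1,q3,q4,q5,q6} cannot be reached from the start state, so discard them.
Start with accepting vs non-accepting: {q2} | {q0}.
No further refinement is possible. Final partition (2 blocks): {q2} | {q0}.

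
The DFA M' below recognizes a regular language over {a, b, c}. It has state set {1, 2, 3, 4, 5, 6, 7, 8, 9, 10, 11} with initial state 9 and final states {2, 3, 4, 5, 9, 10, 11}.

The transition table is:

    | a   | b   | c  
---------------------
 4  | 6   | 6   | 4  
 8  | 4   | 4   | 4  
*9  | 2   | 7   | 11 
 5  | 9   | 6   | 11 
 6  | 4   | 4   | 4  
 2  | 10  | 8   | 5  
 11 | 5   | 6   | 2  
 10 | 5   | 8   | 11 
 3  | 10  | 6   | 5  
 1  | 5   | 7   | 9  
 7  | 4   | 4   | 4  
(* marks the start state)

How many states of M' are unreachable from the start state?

BFS from 9 reaches {2, 4, 5, 6, 7, 8, 9, 10, 11}; the 2 state(s) 1, 3 are never visited.

2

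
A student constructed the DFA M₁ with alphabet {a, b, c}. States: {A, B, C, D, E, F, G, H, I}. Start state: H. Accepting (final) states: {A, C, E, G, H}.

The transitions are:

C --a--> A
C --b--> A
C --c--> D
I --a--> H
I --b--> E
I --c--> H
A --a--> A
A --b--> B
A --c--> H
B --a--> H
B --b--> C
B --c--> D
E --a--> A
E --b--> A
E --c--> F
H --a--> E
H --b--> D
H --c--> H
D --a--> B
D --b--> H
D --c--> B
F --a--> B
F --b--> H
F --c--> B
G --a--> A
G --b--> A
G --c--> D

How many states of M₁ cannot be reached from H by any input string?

BFS from H reaches {A, B, C, D, E, F, H}; the 2 state(s) G, I are never visited.

2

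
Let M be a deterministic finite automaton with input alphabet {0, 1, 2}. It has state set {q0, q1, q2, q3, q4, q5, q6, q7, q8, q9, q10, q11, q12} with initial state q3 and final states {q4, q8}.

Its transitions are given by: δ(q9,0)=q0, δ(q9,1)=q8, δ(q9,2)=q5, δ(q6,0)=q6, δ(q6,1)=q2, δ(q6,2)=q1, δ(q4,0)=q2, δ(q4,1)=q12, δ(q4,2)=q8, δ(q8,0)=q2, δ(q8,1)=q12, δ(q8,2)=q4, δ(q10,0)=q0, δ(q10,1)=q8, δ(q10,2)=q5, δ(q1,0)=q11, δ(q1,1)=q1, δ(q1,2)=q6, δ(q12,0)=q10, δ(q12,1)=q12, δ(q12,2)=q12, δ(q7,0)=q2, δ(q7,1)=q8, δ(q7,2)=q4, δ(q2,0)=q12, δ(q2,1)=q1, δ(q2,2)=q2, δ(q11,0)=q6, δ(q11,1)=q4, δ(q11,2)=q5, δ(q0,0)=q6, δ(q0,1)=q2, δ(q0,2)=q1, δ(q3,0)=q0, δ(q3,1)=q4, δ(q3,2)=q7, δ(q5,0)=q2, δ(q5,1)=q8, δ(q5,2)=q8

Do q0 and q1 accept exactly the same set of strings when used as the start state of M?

States {q9} cannot be reached from the start state, so discard them.
Start with accepting vs non-accepting: {q4,q8} | {q0,q1,q2,q3,q5,q6,q7,q10,q11,q12}.
On input 1, block {q0,q1,q2,q3,q5,q6,q7,q10,q11,q12} splits into {q0,q1,q2,q6,q12} and {q3,q5,q7,q10,q11}.
Split {q0,q1,q2,q6,q12} by δ(·,0) → {q0,q2,q6} and {q1,q12}.
Split {q0,q2,q6} by δ(·,0) → {q0,q6} and {q2}.
Refine {q3,q5,q7,q10,q11} on symbol 0: members go to different blocks, giving {q3,q10,q11} and {q5,q7}.
Split {q1,q12} by δ(·,2) → {q1} and {q12}.
The partition is now stable with 7 blocks: {q4,q8} | {q0,q6} | {q3,q10,q11} | {q1} | {q2} | {q5,q7} | {q12}.
q0 and q1 end up in different blocks, so they are distinguishable. For instance, the string '01' is accepted from only q1.

No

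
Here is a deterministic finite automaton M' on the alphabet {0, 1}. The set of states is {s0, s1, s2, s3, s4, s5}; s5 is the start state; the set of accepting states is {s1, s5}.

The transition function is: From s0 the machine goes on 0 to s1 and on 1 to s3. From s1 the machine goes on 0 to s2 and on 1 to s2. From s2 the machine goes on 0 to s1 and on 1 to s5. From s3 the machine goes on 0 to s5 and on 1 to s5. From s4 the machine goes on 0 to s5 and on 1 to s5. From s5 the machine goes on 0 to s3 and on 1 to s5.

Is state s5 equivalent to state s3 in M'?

No

Reachable states from the start: {s3,s5}. Unreachable: {s0,s1,s2,s4} — drop them.
Initial partition by acceptance: {s5} | {s3}.
Stable partition: {s5} | {s3} — 2 equivalence classes.
s5 and s3 end up in different blocks, so they are distinguishable. For instance, the string 'ε' is accepted from only s5.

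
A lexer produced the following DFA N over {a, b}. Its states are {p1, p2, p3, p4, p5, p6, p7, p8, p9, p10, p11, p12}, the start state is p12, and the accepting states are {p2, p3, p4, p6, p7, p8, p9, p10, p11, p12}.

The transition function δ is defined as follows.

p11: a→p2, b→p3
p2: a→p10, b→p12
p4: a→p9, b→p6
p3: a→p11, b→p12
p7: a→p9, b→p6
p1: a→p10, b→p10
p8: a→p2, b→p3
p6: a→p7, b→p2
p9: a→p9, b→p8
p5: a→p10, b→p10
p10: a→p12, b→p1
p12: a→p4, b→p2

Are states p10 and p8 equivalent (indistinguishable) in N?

No

Reachable states from the start: {p1,p2,p3,p4,p6,p7,p8,p9,p10,p11,p12}. Unreachable: {p5} — drop them.
Initial partition by acceptance: {p2,p3,p4,p6,p7,p8,p9,p10,p11,p12} | {p1}.
Refine {p2,p3,p4,p6,p7,p8,p9,p10,p11,p12} on symbol b: members go to different blocks, giving {p2,p3,p4,p6,p7,p8,p9,p11,p12} and {p10}.
Refine {p2,p3,p4,p6,p7,p8,p9,p11,p12} on symbol a: members go to different blocks, giving {p3,p4,p6,p7,p8,p9,p11,p12} and {p2}.
Split {p3,p4,p6,p7,p8,p9,p11,p12} by δ(·,a) → {p3,p4,p6,p7,p9,p12} and {p8,p11}.
Split {p3,p4,p6,p7,p9,p12} by δ(·,a) → {p4,p6,p7,p9,p12} and {p3}.
On input b, block {p4,p6,p7,p9,p12} splits into {p4,p7} and {p6,p12} and {p9}.
The partition is now stable with 8 blocks: {p4,p7} | {p1} | {p10} | {p2} | {p8,p11} | {p3} | {p6,p12} | {p9}.
p10 and p8 end up in different blocks, so they are distinguishable. For instance, the string 'b' is accepted from only p8.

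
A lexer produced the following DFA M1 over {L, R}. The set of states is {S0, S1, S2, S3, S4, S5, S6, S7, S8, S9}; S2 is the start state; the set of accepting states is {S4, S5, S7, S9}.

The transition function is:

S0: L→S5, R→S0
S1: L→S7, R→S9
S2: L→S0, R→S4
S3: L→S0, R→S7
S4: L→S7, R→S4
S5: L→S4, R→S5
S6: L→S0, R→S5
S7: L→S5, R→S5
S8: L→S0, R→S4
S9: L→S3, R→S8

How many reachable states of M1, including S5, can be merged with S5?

3

First remove the unreachable states {S1,S3,S6,S8,S9}; 5 states remain.
P0 = {S4,S5,S7} | {S0,S2}.
On input L, block {S0,S2} splits into {S0} and {S2}.
No further refinement is possible. Final partition (3 blocks): {S4,S5,S7} | {S0} | {S2}.
The equivalence class containing S5 is {S4,S5,S7}, of size 3.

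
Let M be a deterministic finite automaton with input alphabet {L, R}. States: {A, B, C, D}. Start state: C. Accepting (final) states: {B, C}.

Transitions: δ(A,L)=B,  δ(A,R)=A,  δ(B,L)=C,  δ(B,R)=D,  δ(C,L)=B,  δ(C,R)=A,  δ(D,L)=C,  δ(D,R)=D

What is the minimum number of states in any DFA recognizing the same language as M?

Every state is reachable, so we keep all 4.
Start with accepting vs non-accepting: {B,C} | {A,D}.
The partition is now stable with 2 blocks: {B,C} | {A,D}.

2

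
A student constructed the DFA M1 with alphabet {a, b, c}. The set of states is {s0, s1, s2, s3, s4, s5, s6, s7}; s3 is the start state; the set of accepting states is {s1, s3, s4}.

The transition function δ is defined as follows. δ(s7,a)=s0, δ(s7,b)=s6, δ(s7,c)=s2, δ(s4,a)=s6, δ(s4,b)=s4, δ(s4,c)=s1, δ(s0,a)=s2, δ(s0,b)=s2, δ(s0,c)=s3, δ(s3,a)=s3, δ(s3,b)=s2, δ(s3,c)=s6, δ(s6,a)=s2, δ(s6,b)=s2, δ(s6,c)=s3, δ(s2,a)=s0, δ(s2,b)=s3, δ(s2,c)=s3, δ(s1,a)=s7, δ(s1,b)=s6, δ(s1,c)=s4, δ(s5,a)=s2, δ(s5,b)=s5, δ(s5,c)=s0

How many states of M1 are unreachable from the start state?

4

BFS from s3 reaches {s0, s2, s3, s6}; the 4 state(s) s1, s4, s5, s7 are never visited.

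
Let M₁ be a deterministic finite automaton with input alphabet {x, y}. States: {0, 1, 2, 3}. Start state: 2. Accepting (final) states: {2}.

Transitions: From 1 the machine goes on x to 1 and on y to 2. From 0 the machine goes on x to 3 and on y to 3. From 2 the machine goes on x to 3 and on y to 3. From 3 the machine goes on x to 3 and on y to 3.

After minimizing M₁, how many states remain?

2

First remove the unreachable states {0,1}; 2 states remain.
Start with accepting vs non-accepting: {2} | {3}.
The partition is now stable with 2 blocks: {2} | {3}.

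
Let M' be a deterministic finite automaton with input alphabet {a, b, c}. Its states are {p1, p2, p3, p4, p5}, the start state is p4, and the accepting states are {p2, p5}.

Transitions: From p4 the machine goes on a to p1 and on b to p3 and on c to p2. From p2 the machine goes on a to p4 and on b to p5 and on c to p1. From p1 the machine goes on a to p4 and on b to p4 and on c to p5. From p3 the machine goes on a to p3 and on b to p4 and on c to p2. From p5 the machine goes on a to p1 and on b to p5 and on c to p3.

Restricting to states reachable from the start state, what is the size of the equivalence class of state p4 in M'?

3

Initial partition by acceptance: {p2,p5} | {p1,p3,p4}.
No further refinement is possible. Final partition (2 blocks): {p2,p5} | {p1,p3,p4}.
State p4 belongs to the block {p1,p3,p4}, which has 3 states.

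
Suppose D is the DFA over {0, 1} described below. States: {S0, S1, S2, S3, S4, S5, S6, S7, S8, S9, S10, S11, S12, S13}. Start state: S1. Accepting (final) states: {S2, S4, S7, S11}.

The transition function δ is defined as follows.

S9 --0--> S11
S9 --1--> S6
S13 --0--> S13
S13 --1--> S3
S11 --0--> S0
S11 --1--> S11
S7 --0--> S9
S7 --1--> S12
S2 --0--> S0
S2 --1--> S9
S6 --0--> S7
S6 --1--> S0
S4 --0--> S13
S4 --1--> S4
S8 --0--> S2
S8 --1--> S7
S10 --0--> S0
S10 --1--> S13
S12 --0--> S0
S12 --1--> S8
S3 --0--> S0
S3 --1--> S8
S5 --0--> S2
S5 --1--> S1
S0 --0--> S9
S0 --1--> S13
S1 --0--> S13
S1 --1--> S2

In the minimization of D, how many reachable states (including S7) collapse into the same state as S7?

States {S4,S5,S10} cannot be reached from the start state, so discard them.
Start with accepting vs non-accepting: {S2,S7,S11} | {S0,S1,S3,S6,S8,S9,S12,S13}.
Refine {S2,S7,S11} on symbol 1: members go to different blocks, giving {S2,S7} and {S11}.
On input 0, block {S0,S1,S3,S6,S8,S9,S12,S13} splits into {S0,S1,S3,S12,S13} and {S6,S8} and {S9}.
Split {S2,S7} by δ(·,0) → {S2} and {S7}.
Split {S0,S1,S3,S12,S13} by δ(·,0) → {S1,S3,S12,S13} and {S0}.
Split {S1,S3,S12,S13} by δ(·,0) → {S1,S13} and {S3,S12}.
Split {S1,S13} by δ(·,1) → {S1} and {S13}.
Split {S6,S8} by δ(·,0) → {S6} and {S8}.
The partition is now stable with 10 blocks: {S2} | {S1} | {S11} | {S6} | {S9} | {S7} | {S0} | {S3,S12} | {S13} | {S8}.
State S7 belongs to the block {S7}, which has 1 states.

1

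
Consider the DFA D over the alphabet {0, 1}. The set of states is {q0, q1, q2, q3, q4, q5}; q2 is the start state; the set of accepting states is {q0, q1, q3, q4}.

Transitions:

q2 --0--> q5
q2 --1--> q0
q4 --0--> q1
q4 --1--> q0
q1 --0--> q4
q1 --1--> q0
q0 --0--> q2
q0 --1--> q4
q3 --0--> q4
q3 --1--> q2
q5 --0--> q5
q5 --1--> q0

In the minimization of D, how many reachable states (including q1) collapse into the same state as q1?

States {q3} cannot be reached from the start state, so discard them.
Initial partition by acceptance: {q0,q1,q4} | {q2,q5}.
On input 0, block {q0,q1,q4} splits into {q1,q4} and {q0}.
The partition is now stable with 3 blocks: {q1,q4} | {q2,q5} | {q0}.
The equivalence class containing q1 is {q1,q4}, of size 2.

2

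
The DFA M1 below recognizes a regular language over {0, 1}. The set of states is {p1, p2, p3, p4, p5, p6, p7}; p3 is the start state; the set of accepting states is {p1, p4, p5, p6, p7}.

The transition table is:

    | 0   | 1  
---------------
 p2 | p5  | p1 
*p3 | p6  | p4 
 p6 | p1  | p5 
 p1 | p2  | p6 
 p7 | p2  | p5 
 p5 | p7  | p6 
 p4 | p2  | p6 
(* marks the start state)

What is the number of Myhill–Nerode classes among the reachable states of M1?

Every state is reachable, so we keep all 7.
P0 = {p1,p4,p5,p6,p7} | {p2,p3}.
Refine {p1,p4,p5,p6,p7} on symbol 0: members go to different blocks, giving {p1,p4,p7} and {p5,p6}.
Stable partition: {p1,p4,p7} | {p2,p3} | {p5,p6} — 3 equivalence classes.

3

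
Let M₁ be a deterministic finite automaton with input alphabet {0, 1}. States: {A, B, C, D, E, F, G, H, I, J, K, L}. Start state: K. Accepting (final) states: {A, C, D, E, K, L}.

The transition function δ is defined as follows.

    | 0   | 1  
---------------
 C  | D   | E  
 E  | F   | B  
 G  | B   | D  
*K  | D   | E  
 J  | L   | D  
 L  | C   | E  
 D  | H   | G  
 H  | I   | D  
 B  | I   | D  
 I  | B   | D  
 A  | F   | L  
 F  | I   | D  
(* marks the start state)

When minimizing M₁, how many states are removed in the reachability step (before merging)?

BFS from K reaches {B, D, E, F, G, H, I, K}; the 4 state(s) A, C, J, L are never visited.

4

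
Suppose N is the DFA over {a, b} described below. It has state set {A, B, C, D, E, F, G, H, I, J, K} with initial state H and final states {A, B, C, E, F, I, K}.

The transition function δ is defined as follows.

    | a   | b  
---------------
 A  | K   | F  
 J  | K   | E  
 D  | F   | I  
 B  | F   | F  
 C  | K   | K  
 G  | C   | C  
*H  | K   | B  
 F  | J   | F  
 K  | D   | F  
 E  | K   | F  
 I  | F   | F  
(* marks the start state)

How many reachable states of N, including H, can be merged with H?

States {A,C,G} cannot be reached from the start state, so discard them.
Start with accepting vs non-accepting: {B,E,F,I,K} | {D,H,J}.
Refine {B,E,F,I,K} on symbol a: members go to different blocks, giving {B,E,I} and {F,K}.
No further refinement is possible. Final partition (3 blocks): {B,E,I} | {D,H,J} | {F,K}.
State H belongs to the block {D,H,J}, which has 3 states.

3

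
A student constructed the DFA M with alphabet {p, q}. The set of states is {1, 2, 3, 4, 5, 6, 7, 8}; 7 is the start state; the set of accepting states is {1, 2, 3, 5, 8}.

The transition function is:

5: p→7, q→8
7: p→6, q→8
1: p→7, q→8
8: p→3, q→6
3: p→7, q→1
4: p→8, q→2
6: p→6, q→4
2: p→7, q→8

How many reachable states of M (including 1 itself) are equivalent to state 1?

States {5} cannot be reached from the start state, so discard them.
Initial partition by acceptance: {1,2,3,8} | {4,6,7}.
On input p, block {1,2,3,8} splits into {1,2,3} and {8}.
On input q, block {1,2,3} splits into {1,2} and {3}.
Split {4,6,7} by δ(·,p) → {6,7} and {4}.
Split {6,7} by δ(·,q) → {6} and {7}.
No further refinement is possible. Final partition (6 blocks): {1,2} | {6} | {8} | {3} | {4} | {7}.
The equivalence class containing 1 is {1,2}, of size 2.

2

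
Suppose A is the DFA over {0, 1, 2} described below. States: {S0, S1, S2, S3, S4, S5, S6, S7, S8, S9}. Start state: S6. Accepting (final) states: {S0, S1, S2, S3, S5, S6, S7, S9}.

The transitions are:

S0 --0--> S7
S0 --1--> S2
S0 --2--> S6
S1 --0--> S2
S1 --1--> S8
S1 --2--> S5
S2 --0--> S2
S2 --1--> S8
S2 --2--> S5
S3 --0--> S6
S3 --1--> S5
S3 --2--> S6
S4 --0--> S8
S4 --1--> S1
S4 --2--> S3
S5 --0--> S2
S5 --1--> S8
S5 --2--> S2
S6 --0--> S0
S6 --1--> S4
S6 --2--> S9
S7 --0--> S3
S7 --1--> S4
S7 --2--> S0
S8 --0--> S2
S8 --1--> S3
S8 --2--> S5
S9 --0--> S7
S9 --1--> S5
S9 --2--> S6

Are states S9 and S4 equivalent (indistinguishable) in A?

All states are reachable from the start state.
Start with accepting vs non-accepting: {S0,S1,S2,S3,S5,S6,S7,S9} | {S4,S8}.
On input 1, block {S0,S1,S2,S3,S5,S6,S7,S9} splits into {S1,S2,S5,S6,S7} and {S0,S3,S9}.
Split {S1,S2,S5,S6,S7} by δ(·,0) → {S1,S2,S5} and {S6,S7}.
Split {S4,S8} by δ(·,0) → {S4} and {S8}.
Stable partition: {S1,S2,S5} | {S4} | {S0,S3,S9} | {S6,S7} | {S8} — 5 equivalence classes.
S9 and S4 end up in different blocks, so they are distinguishable. For instance, the string 'ε' is accepted from only S9.

No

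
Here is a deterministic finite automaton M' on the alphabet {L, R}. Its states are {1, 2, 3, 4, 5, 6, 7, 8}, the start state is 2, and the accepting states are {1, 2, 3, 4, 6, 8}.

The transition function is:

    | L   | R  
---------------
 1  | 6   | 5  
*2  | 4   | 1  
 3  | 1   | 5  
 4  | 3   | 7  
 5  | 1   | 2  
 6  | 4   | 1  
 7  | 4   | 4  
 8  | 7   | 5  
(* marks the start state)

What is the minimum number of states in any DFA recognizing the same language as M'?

States {8} cannot be reached from the start state, so discard them.
P0 = {1,2,3,4,6} | {5,7}.
Refine {1,2,3,4,6} on symbol R: members go to different blocks, giving {1,3,4} and {2,6}.
On input L, block {1,3,4} splits into {3,4} and {1}.
Refine {3,4} on symbol L: members go to different blocks, giving {3} and {4}.
Refine {5,7} on symbol L: members go to different blocks, giving {5} and {7}.
No further refinement is possible. Final partition (6 blocks): {3} | {5} | {2,6} | {1} | {4} | {7}.

6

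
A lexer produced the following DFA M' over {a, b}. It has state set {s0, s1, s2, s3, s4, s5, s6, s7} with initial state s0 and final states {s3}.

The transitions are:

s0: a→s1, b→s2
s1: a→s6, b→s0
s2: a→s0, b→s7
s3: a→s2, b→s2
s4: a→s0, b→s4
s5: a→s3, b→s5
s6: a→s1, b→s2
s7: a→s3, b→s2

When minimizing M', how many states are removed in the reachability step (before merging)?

2

No path from s0 leads to s4, s5; the other 6 states are all reachable.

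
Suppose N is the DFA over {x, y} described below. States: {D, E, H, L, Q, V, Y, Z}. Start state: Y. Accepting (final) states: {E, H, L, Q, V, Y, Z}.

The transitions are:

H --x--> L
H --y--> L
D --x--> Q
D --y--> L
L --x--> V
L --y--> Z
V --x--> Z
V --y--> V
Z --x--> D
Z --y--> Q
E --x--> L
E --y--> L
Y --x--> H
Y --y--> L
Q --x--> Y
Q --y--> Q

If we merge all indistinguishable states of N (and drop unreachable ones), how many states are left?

7

First remove the unreachable states {E}; 7 states remain.
Initial partition by acceptance: {H,L,Q,V,Y,Z} | {D}.
Split {H,L,Q,V,Y,Z} by δ(·,x) → {H,L,Q,V,Y} and {Z}.
On input x, block {H,L,Q,V,Y} splits into {H,L,Q,Y} and {V}.
On input x, block {H,L,Q,Y} splits into {H,Q,Y} and {L}.
On input x, block {H,Q,Y} splits into {Q,Y} and {H}.
On input x, block {Q,Y} splits into {Q} and {Y}.
Stable partition: {Q} | {D} | {Z} | {V} | {L} | {H} | {Y} — 7 equivalence classes.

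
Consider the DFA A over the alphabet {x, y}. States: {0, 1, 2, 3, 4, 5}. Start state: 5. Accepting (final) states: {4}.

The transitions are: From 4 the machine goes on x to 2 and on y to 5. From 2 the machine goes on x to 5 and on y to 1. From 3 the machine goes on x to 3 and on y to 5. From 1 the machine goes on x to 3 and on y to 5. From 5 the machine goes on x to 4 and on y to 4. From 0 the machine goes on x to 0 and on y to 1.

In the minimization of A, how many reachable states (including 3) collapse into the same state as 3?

First remove the unreachable states {0}; 5 states remain.
P0 = {4} | {1,2,3,5}.
On input x, block {1,2,3,5} splits into {1,2,3} and {5}.
On input x, block {1,2,3} splits into {1,3} and {2}.
The partition is now stable with 4 blocks: {4} | {1,3} | {5} | {2}.
State 3 belongs to the block {1,3}, which has 2 states.

2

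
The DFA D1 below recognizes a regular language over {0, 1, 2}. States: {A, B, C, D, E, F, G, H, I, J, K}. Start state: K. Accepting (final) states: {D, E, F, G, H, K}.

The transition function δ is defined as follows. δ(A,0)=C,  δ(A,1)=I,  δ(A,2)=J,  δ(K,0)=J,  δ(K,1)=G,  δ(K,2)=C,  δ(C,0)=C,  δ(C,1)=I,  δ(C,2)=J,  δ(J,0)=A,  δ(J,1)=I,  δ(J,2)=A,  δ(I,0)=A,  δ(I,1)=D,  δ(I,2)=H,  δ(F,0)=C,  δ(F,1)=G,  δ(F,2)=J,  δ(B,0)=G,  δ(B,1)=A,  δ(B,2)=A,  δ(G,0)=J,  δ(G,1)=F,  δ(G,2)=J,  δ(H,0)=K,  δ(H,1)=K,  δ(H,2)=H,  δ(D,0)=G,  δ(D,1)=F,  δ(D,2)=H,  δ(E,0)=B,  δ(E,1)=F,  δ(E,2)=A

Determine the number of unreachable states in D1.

Starting at K and following transitions, the reachable set is {A, C, D, F, G, H, I, J, K}. That leaves B, E unreachable — 2 in total.

2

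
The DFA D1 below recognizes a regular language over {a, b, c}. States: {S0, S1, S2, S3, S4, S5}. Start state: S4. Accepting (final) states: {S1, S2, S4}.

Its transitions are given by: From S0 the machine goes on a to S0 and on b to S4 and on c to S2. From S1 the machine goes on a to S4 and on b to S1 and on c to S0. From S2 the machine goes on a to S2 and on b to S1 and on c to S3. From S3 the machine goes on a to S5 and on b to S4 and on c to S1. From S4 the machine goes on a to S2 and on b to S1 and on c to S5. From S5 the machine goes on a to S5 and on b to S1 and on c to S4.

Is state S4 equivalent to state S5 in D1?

No

All states are reachable from the start state.
Start with accepting vs non-accepting: {S1,S2,S4} | {S0,S3,S5}.
No further refinement is possible. Final partition (2 blocks): {S1,S2,S4} | {S0,S3,S5}.
S4 and S5 end up in different blocks, so they are distinguishable. For instance, the string 'ε' is accepted from only S4.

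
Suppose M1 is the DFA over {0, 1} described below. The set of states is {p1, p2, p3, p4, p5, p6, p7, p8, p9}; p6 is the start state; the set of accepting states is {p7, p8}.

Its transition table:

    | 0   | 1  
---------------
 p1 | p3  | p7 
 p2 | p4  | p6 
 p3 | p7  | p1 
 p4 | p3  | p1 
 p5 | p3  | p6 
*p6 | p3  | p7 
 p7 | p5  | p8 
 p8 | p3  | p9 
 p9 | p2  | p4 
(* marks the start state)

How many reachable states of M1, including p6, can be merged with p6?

2

Start with accepting vs non-accepting: {p7,p8} | {p1,p2,p3,p4,p5,p6,p9}.
Refine {p7,p8} on symbol 1: members go to different blocks, giving {p7} and {p8}.
On input 0, block {p1,p2,p3,p4,p5,p6,p9} splits into {p1,p2,p4,p5,p6,p9} and {p3}.
On input 0, block {p1,p2,p4,p5,p6,p9} splits into {p1,p4,p5,p6} and {p2,p9}.
Split {p1,p4,p5,p6} by δ(·,1) → {p1,p6} and {p4,p5}.
Refine {p2,p9} on symbol 0: members go to different blocks, giving {p2} and {p9}.
Stable partition: {p7} | {p1,p6} | {p8} | {p3} | {p2} | {p4,p5} | {p9} — 7 equivalence classes.
The equivalence class containing p6 is {p1,p6}, of size 2.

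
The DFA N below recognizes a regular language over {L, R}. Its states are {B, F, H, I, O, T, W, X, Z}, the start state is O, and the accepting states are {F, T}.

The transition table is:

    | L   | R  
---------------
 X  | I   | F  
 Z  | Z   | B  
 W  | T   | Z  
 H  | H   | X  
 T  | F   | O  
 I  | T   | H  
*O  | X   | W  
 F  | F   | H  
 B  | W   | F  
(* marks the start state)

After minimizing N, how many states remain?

Every state is reachable, so we keep all 9.
P0 = {F,T} | {B,H,I,O,W,X,Z}.
Refine {B,H,I,O,W,X,Z} on symbol L: members go to different blocks, giving {B,H,O,X,Z} and {I,W}.
Refine {B,H,O,X,Z} on symbol L: members go to different blocks, giving {H,O,Z} and {B,X}.
On input L, block {H,O,Z} splits into {H,Z} and {O}.
On input R, block {F,T} splits into {F} and {T}.
No further refinement is possible. Final partition (6 blocks): {F} | {H,Z} | {I,W} | {B,X} | {O} | {T}.

6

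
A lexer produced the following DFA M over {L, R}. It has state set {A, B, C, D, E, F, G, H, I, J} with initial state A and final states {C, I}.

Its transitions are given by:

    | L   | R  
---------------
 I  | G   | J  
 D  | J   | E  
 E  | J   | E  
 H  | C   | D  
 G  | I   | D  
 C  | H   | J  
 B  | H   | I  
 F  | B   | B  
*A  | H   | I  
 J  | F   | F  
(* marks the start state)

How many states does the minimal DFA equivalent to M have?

Initial partition by acceptance: {C,I} | {A,B,D,E,F,G,H,J}.
On input L, block {A,B,D,E,F,G,H,J} splits into {A,B,D,E,F,J} and {G,H}.
Refine {A,B,D,E,F,J} on symbol L: members go to different blocks, giving {D,E,F,J} and {A,B}.
Refine {D,E,F,J} on symbol L: members go to different blocks, giving {D,E,J} and {F}.
Split {D,E,J} by δ(·,L) → {D,E} and {J}.
The partition is now stable with 6 blocks: {C,I} | {D,E} | {G,H} | {A,B} | {F} | {J}.

6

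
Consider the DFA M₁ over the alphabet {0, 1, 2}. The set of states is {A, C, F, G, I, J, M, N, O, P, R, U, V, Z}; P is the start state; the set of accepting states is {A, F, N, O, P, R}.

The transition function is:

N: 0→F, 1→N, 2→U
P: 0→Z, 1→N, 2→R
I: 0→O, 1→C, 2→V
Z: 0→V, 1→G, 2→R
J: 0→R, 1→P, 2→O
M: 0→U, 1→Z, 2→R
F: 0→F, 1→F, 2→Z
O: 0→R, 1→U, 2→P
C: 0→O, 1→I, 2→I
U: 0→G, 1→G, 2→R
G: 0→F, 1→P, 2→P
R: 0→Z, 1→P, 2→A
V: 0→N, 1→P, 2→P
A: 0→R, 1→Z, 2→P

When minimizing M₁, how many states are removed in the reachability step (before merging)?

No path from P leads to C, I, J, M, O; the other 9 states are all reachable.

5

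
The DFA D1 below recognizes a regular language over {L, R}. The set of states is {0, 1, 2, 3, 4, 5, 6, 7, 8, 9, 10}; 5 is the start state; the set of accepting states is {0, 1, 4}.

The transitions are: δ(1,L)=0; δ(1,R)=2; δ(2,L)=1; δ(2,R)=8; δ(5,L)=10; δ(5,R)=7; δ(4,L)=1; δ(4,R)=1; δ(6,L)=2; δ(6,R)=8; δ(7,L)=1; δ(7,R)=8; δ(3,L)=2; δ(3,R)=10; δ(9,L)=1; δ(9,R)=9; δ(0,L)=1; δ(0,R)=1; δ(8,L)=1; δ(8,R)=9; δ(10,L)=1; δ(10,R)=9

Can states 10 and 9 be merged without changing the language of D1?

States {3,4,6} cannot be reached from the start state, so discard them.
Initial partition by acceptance: {0,1} | {2,5,7,8,9,10}.
On input R, block {0,1} splits into {0} and {1}.
Split {2,5,7,8,9,10} by δ(·,L) → {2,7,8,9,10} and {5}.
The partition is now stable with 4 blocks: {0} | {2,7,8,9,10} | {1} | {5}.
10 and 9 lie in the same block of the stable partition, so they are equivalent — no string distinguishes them.

Yes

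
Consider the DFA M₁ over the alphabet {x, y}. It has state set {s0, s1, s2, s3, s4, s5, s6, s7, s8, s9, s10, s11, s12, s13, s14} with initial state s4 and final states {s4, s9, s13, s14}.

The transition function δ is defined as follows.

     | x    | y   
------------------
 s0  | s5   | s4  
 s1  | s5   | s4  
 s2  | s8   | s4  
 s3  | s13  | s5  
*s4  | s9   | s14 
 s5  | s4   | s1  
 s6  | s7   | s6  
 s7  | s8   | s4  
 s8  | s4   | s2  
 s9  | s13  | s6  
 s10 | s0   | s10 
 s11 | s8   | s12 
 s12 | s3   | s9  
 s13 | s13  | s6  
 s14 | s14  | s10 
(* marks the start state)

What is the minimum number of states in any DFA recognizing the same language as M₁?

5

First remove the unreachable states {s3,s11,s12}; 12 states remain.
Start with accepting vs non-accepting: {s4,s9,s13,s14} | {s0,s1,s2,s5,s6,s7,s8,s10}.
Split {s4,s9,s13,s14} by δ(·,y) → {s9,s13,s14} and {s4}.
Refine {s0,s1,s2,s5,s6,s7,s8,s10} on symbol x: members go to different blocks, giving {s0,s1,s2,s6,s7,s10} and {s5,s8}.
Split {s0,s1,s2,s6,s7,s10} by δ(·,x) → {s0,s1,s2,s7} and {s6,s10}.
The partition is now stable with 5 blocks: {s9,s13,s14} | {s0,s1,s2,s7} | {s4} | {s5,s8} | {s6,s10}.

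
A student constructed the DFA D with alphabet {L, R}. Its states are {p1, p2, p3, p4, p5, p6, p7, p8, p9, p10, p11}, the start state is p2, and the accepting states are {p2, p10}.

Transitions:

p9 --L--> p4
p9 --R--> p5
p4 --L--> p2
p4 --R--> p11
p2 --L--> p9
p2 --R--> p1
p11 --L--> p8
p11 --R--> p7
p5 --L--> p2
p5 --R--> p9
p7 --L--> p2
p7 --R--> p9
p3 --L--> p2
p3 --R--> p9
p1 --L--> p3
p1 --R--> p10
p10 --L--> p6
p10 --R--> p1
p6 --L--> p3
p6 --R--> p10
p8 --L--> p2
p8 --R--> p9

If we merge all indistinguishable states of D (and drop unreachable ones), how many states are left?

Every state is reachable, so we keep all 11.
P0 = {p2,p10} | {p1,p3,p4,p5,p6,p7,p8,p9,p11}.
Refine {p1,p3,p4,p5,p6,p7,p8,p9,p11} on symbol L: members go to different blocks, giving {p3,p4,p5,p7,p8} and {p1,p6,p9,p11}.
Split {p1,p6,p9,p11} by δ(·,R) → {p1,p6} and {p9,p11}.
Refine {p2,p10} on symbol L: members go to different blocks, giving {p2} and {p10}.
No further refinement is possible. Final partition (5 blocks): {p2} | {p3,p4,p5,p7,p8} | {p1,p6} | {p9,p11} | {p10}.

5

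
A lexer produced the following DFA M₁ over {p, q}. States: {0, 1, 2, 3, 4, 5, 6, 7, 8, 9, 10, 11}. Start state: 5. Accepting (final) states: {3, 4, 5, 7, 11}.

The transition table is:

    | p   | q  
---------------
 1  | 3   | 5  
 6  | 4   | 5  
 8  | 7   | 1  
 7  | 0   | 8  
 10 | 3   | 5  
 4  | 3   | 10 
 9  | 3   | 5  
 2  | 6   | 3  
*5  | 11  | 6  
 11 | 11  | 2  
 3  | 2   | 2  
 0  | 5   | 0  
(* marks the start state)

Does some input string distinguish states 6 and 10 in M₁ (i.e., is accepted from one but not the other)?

Reachable states from the start: {2,3,4,5,6,10,11}. Unreachable: {0,1,7,8,9} — drop them.
P0 = {3,4,5,11} | {2,6,10}.
Split {3,4,5,11} by δ(·,p) → {4,5,11} and {3}.
On input p, block {4,5,11} splits into {5,11} and {4}.
On input p, block {2,6,10} splits into {2} and {6} and {10}.
On input q, block {5,11} splits into {5} and {11}.
The partition is now stable with 7 blocks: {5} | {2} | {3} | {4} | {6} | {10} | {11}.
6 and 10 end up in different blocks, so they are distinguishable. For instance, the string 'pp' is accepted from only 6.

Yes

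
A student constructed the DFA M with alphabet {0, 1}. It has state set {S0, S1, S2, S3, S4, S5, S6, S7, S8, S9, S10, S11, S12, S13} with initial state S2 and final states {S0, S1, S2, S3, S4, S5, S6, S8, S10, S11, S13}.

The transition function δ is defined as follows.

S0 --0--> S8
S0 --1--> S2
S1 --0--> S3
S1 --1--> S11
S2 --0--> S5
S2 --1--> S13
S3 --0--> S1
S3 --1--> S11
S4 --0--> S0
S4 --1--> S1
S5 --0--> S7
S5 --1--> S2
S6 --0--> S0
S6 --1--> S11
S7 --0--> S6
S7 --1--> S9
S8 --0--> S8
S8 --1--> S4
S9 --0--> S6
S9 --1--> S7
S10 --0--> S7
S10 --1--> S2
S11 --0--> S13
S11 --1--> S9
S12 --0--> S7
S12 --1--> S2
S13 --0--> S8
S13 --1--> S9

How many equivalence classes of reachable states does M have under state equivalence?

First remove the unreachable states {S10,S12}; 12 states remain.
Start with accepting vs non-accepting: {S0,S1,S2,S3,S4,S5,S6,S8,S11,S13} | {S7,S9}.
On input 0, block {S0,S1,S2,S3,S4,S5,S6,S8,S11,S13} splits into {S0,S1,S2,S3,S4,S6,S8,S11,S13} and {S5}.
Split {S0,S1,S2,S3,S4,S6,S8,S11,S13} by δ(·,0) → {S0,S1,S3,S4,S6,S8,S11,S13} and {S2}.
Split {S0,S1,S3,S4,S6,S8,S11,S13} by δ(·,1) → {S1,S3,S4,S6,S8} and {S11,S13} and {S0}.
Refine {S1,S3,S4,S6,S8} on symbol 0: members go to different blocks, giving {S1,S3,S8} and {S4,S6}.
Split {S1,S3,S8} by δ(·,1) → {S1,S3} and {S8}.
Refine {S11,S13} on symbol 0: members go to different blocks, giving {S11} and {S13}.
Split {S4,S6} by δ(·,1) → {S4} and {S6}.
Stable partition: {S1,S3} | {S7,S9} | {S5} | {S2} | {S11} | {S0} | {S4} | {S8} | {S13} | {S6} — 10 equivalence classes.

10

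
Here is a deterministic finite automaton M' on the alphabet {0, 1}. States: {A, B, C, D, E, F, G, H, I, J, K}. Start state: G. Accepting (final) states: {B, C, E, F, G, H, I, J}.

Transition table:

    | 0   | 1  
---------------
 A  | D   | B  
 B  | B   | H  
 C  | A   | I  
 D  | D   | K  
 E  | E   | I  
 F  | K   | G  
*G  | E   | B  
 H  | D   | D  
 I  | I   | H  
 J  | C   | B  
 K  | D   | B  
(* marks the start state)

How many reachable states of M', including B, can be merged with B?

2

Reachable states from the start: {B,D,E,G,H,I,K}. Unreachable: {A,C,F,J} — drop them.
P0 = {B,E,G,H,I} | {D,K}.
Split {B,E,G,H,I} by δ(·,0) → {B,E,G,I} and {H}.
Split {B,E,G,I} by δ(·,1) → {B,I} and {E,G}.
Split {D,K} by δ(·,1) → {D} and {K}.
The partition is now stable with 5 blocks: {B,I} | {D} | {H} | {E,G} | {K}.
State B belongs to the block {B,I}, which has 2 states.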